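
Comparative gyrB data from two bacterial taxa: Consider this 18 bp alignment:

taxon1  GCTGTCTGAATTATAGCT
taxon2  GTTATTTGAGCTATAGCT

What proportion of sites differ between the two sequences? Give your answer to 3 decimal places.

The sequences differ at 5 of 18 positions (sites 2, 4, 6, 10, 11).
p = 5/18 = 0.277777… ≈ 0.278 (to 3 d.p.).

0.278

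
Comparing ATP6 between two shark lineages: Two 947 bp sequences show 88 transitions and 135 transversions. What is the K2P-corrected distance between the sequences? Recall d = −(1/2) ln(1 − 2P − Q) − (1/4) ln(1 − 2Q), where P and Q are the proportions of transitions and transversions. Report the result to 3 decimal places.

P = 88/947 ≈ 0.092925 and Q = 135/947 ≈ 0.142555.
Under the Kimura two-parameter model, d = −½ ln(1 − 2P − Q) − ¼ ln(1 − 2Q).
1 − 2P − Q = 0.671595, giving −½ ln(0.671595) = 0.199050.
1 − 2Q = 0.71489, giving −¼ ln(0.71489) = 0.083907.
d = 0.199050 + 0.083907 = 0.282957.

0.283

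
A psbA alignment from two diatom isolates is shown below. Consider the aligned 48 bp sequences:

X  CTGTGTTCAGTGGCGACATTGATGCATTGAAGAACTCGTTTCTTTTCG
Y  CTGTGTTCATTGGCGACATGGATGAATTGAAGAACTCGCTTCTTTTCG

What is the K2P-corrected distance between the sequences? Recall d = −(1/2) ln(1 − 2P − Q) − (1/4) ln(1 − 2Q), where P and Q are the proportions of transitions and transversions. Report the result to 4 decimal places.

Of 48 sites, 1 differences are transitions and 3 are transversions, so P = 1/48 ≈ 0.020833 and Q = 3/48 = 0.0625.
Under the Kimura two-parameter model, d = −½ ln(1 − 2P − Q) − ¼ ln(1 − 2Q).
1 − 2P − Q = 0.895834, giving −½ ln(0.895834) = 0.055000.
1 − 2Q = 0.875, giving −¼ ln(0.875) = 0.033383.
d = 0.055000 + 0.033383 = 0.088383.

0.0884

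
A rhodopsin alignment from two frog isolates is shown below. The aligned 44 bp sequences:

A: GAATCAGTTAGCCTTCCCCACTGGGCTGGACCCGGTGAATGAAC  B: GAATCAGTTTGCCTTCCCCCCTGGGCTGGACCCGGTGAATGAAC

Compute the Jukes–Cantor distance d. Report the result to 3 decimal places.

The sequences differ at 2 of 44 sites (10, 20), so p = 2/44 ≈ 0.045455.
d = −(3/4) ln(1 − 4p/3) = −0.75 ln(1 − 0.060607) = −0.75 ln(0.939393)
  = −0.75 × (-0.062521) = 0.046891 substitutions/site.

0.047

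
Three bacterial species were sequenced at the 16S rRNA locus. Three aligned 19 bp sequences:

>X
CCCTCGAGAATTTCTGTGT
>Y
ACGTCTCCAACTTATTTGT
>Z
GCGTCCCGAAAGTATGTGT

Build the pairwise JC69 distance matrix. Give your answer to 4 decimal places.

d(X,Y) = 0.6181, d(X,Z) = 0.5068, d(Y,Z) = 0.4099

X–Y: 8/19 sites differ → p ≈ 0.421053, d = −0.75 ln(1 − 0.561404) = 0.618132 ≈ 0.6181.
X–Z: 7/19 sites differ → p ≈ 0.368421, d = −0.75 ln(1 − 0.491228) = 0.506816 ≈ 0.5068.
Y–Z: 6/19 sites differ → p ≈ 0.315789, d = −0.75 ln(1 − 0.421052) = 0.409907 ≈ 0.4099.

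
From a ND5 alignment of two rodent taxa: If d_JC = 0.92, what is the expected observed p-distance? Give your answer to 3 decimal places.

p = (3/4)(1 − e^(−4d/3)) = 0.75 × (1 − e^(-1.226667)) = 0.75 × (1 − 0.293268) = 0.530049.

0.530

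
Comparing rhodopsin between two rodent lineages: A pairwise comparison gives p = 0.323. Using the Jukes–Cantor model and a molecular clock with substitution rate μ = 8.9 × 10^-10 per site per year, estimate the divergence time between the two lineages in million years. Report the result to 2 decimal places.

237.34

d = −(3/4) ln(1 − 4p/3) = −0.75 ln(1 − 0.430667) = −0.75 ln(0.569333)
  = −0.75 × (-0.563290) = 0.422468 substitutions/site.
Under a molecular clock d = 2μt, so t = d/(2μ) = 0.422468 / (2 × 8.9 × 10^-10) = 237.34 million years.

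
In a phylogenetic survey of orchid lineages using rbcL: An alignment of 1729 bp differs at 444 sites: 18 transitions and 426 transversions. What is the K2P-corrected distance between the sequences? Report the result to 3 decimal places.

0.325

P = 18/1729 ≈ 0.010411 and Q = 426/1729 ≈ 0.246385.
Under the Kimura two-parameter model, d = −½ ln(1 − 2P − Q) − ¼ ln(1 − 2Q).
1 − 2P − Q = 0.732793, giving −½ ln(0.732793) = 0.155446.
1 − 2Q = 0.50723, giving −¼ ln(0.50723) = 0.169698.
d = 0.155446 + 0.169698 = 0.325144.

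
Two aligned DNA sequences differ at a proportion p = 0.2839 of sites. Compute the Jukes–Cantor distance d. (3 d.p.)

0.357

d = −(3/4) ln(1 − 4p/3) = −0.75 ln(1 − 0.378533) = −0.75 ln(0.621467)
  = −0.75 × (-0.475672) = 0.356754 substitutions/site.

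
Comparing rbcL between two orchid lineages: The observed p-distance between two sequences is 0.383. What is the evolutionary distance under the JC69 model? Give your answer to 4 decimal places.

0.5360

d = −(3/4) ln(1 − 4p/3) = −0.75 ln(1 − 0.510667) = −0.75 ln(0.489333)
  = −0.75 × (-0.714712) = 0.536034 substitutions/site.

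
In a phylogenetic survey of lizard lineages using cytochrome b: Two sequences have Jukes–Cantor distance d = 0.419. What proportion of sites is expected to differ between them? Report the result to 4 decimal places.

0.3210

p = (3/4)(1 − e^(−4d/3)) = 0.75 × (1 − e^(-0.558667)) = 0.75 × (1 − 0.571971) = 0.321022.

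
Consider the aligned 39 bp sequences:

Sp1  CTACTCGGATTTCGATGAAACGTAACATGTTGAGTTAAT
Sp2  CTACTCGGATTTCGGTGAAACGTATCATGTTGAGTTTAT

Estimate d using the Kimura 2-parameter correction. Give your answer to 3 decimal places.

Of 39 sites, 1 differences are transitions and 2 are transversions, so P = 1/39 ≈ 0.025641 and Q = 2/39 ≈ 0.051282.
Under the Kimura two-parameter model, d = −½ ln(1 − 2P − Q) − ¼ ln(1 − 2Q).
1 − 2P − Q = 0.897436, giving −½ ln(0.897436) = 0.054107.
1 − 2Q = 0.897436, giving −¼ ln(0.897436) = 0.027053.
d = 0.054107 + 0.027053 = 0.081160.

0.081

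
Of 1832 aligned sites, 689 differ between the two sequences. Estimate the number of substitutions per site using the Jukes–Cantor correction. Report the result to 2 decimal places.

p = 689/1832 ≈ 0.376092.
d = −(3/4) ln(1 − 4p/3) = −0.75 ln(1 − 0.501456) = −0.75 ln(0.498544)
  = −0.75 × (-0.696063) = 0.522047 substitutions/site.

0.52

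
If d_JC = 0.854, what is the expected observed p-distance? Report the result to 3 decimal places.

p = (3/4)(1 − e^(−4d/3)) = 0.75 × (1 − e^(-1.138667)) = 0.75 × (1 − 0.320246) = 0.509816.

0.510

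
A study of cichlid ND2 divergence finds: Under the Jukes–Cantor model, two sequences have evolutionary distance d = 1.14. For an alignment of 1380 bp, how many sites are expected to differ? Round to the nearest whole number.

809

Invert JC69: p = (3/4)(1 − e^(−4d/3)) = 0.75 × (1 − e^(-1.52)) = 0.75 × (1 − 0.218712) = 0.585966.
Expected differing sites = pL ≈ 0.585966 × 1380 = 808.63308 ≈ 809.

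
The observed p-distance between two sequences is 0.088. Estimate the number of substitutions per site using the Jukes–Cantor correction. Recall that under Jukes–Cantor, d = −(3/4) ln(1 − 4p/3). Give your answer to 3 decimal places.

0.094

d = −(3/4) ln(1 − 4p/3) = −0.75 ln(1 − 0.117333) = −0.75 ln(0.882667)
  = −0.75 × (-0.124807) = 0.093605 substitutions/site.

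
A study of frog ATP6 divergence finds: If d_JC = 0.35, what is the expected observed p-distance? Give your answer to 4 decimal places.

p = (3/4)(1 − e^(−4d/3)) = 0.75 × (1 − e^(-0.466667)) = 0.75 × (1 − 0.627089) = 0.279683.

0.2797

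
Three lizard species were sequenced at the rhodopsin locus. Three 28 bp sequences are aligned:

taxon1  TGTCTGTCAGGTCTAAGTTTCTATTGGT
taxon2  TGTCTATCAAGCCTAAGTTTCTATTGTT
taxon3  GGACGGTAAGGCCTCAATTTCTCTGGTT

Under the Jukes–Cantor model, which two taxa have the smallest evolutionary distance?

taxon1 and taxon2

taxon1–taxon2: 4/28 differ, p = 0.143, d = 0.158.
taxon1–taxon3: 10/28 differ, p = 0.357, d = 0.485.
taxon2–taxon3: 10/28 differ, p = 0.357, d = 0.485.
The smallest distance is between taxon1 and taxon2.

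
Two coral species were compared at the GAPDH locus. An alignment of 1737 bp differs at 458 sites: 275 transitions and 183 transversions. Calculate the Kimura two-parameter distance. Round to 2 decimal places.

0.33

P = 275/1737 ≈ 0.158319 and Q = 183/1737 ≈ 0.105354.
Under the Kimura two-parameter model, d = −½ ln(1 − 2P − Q) − ¼ ln(1 − 2Q).
1 − 2P − Q = 0.578008, giving −½ ln(0.578008) = 0.274084.
1 − 2Q = 0.789292, giving −¼ ln(0.789292) = 0.059155.
d = 0.274084 + 0.059155 = 0.333239.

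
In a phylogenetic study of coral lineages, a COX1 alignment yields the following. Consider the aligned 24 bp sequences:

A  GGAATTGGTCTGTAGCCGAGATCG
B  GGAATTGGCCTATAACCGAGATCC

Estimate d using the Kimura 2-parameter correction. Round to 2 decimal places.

Of 24 sites, 3 differences are transitions and 1 are transversions, so P = 3/24 = 0.125 and Q = 1/24 ≈ 0.041667.
Under the Kimura two-parameter model, d = −½ ln(1 − 2P − Q) − ¼ ln(1 − 2Q).
1 − 2P − Q = 0.708333, giving −½ ln(0.708333) = 0.172420.
1 − 2Q = 0.916666, giving −¼ ln(0.916666) = 0.021753.
d = 0.172420 + 0.021753 = 0.194173.

0.19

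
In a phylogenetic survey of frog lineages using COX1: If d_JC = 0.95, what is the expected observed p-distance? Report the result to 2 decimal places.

p = (3/4)(1 − e^(−4d/3)) = 0.75 × (1 − e^(-1.266667)) = 0.75 × (1 − 0.281769) = 0.538673.

0.54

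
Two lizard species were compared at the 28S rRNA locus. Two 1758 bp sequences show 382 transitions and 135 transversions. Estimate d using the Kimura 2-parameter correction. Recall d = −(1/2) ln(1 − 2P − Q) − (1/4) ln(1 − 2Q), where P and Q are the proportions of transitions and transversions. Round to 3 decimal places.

0.400

P = 382/1758 ≈ 0.217292 and Q = 135/1758 ≈ 0.076792.
Under the Kimura two-parameter model, d = −½ ln(1 − 2P − Q) − ¼ ln(1 − 2Q).
1 − 2P − Q = 0.488624, giving −½ ln(0.488624) = 0.358081.
1 − 2Q = 0.846416, giving −¼ ln(0.846416) = 0.041686.
d = 0.358081 + 0.041686 = 0.399767.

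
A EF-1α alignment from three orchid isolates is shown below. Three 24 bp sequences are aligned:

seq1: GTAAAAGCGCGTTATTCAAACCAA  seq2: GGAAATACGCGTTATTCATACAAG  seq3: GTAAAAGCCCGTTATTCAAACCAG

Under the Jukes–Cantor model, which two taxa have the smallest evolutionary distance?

seq1 and seq3

seq1–seq2: 6/24 differ, p = 0.250, d = 0.304.
seq1–seq3: 2/24 differ, p = 0.083, d = 0.088.
seq2–seq3: 6/24 differ, p = 0.250, d = 0.304.
The smallest distance is between seq1 and seq3.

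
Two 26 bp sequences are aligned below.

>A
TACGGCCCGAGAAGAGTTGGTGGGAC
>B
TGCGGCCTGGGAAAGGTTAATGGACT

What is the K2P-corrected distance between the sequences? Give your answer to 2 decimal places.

0.68

Of 26 sites, 9 differences are transitions and 1 are transversions, so P = 9/26 ≈ 0.346154 and Q = 1/26 ≈ 0.038462.
Under the Kimura two-parameter model, d = −½ ln(1 − 2P − Q) − ¼ ln(1 − 2Q).
1 − 2P − Q = 0.26923, giving −½ ln(0.26923) = 0.656095.
1 − 2Q = 0.923076, giving −¼ ln(0.923076) = 0.020011.
d = 0.656095 + 0.020011 = 0.676106.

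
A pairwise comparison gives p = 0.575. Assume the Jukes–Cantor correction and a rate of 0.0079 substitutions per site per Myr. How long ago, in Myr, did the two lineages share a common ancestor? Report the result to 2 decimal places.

d = −(3/4) ln(1 − 4p/3) = −0.75 ln(1 − 0.766667) = −0.75 ln(0.233333)
  = −0.75 × (-1.455289) = 1.091467 substitutions/site.
Under a molecular clock d = 2μt, so t = d/(2μ) = 1.091467 / (2 × 0.0079) = 69.08 Myr.

69.08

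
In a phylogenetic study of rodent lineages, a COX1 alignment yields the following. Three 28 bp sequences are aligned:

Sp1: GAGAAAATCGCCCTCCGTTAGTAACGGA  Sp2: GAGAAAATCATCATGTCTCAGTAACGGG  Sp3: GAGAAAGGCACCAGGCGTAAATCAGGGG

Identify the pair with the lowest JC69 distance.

Sp1–Sp2: 8/28 differ, p = 0.286, d = 0.360.
Sp1–Sp3: 11/28 differ, p = 0.393, d = 0.556.
Sp2–Sp3: 10/28 differ, p = 0.357, d = 0.485.
The smallest distance is between Sp1 and Sp2.

Sp1 and Sp2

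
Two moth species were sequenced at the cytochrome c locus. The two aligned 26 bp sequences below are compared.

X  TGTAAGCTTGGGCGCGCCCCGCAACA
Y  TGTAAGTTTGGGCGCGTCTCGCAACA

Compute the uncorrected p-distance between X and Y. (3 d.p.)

0.115

The sequences differ at 3 of 26 positions (sites 7, 17, 19).
p = 3/26 = 0.115384… ≈ 0.115 (to 3 d.p.).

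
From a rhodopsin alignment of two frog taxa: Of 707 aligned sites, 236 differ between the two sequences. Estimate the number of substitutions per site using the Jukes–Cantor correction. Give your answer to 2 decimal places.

0.44

p = 236/707 ≈ 0.333805.
d = −(3/4) ln(1 − 4p/3) = −0.75 ln(1 − 0.445073) = −0.75 ln(0.554927)
  = −0.75 × (-0.588919) = 0.441689 substitutions/site.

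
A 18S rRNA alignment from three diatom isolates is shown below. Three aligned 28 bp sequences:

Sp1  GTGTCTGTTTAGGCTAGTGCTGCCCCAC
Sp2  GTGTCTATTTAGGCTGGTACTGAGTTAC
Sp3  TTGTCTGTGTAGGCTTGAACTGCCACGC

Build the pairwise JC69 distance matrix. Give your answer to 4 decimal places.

d(Sp1,Sp2) = 0.3041, d(Sp1,Sp3) = 0.3041, d(Sp2,Sp3) = 0.4850

Sp1–Sp2: 7/28 sites differ → p = 0.25, d = −0.75 ln(1 − 0.333333) = 0.304098 ≈ 0.3041.
Sp1–Sp3: 7/28 sites differ → p = 0.25, d = −0.75 ln(1 − 0.333333) = 0.304098 ≈ 0.3041.
Sp2–Sp3: 10/28 sites differ → p ≈ 0.357143, d = −0.75 ln(1 − 0.476191) = 0.484971 ≈ 0.4850.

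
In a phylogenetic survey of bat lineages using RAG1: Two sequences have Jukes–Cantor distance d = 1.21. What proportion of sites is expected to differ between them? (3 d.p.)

p = (3/4)(1 − e^(−4d/3)) = 0.75 × (1 − e^(-1.613333)) = 0.75 × (1 − 0.199222) = 0.600584.

0.601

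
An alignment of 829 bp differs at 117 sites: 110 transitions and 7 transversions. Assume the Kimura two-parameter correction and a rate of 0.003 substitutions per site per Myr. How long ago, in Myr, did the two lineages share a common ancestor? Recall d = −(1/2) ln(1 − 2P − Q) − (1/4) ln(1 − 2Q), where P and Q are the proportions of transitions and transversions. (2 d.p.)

P = 110/829 ≈ 0.13269 and Q = 7/829 ≈ 0.008444.
Under the Kimura two-parameter model, d = −½ ln(1 − 2P − Q) − ¼ ln(1 − 2Q).
1 − 2P − Q = 0.726176, giving −½ ln(0.726176) = 0.159981.
1 − 2Q = 0.983112, giving −¼ ln(0.983112) = 0.004258.
d = 0.159981 + 0.004258 = 0.164239.
Under a molecular clock d = 2μt, so t = d/(2μ) = 0.164239 / (2 × 0.003) = 27.37 Myr.

27.37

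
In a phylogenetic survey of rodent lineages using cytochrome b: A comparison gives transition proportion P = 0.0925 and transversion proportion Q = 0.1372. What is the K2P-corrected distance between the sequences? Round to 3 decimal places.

0.275

Under the Kimura two-parameter model, d = −½ ln(1 − 2P − Q) − ¼ ln(1 − 2Q).
1 − 2P − Q = 0.6778, giving −½ ln(0.6778) = 0.194452.
1 − 2Q = 0.7256, giving −¼ ln(0.7256) = 0.080189.
d = 0.194452 + 0.080189 = 0.274641.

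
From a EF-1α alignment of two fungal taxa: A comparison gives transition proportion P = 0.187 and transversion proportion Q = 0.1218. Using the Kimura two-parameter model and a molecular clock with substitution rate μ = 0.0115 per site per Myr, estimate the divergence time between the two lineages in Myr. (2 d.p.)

17.92

Under the Kimura two-parameter model, d = −½ ln(1 − 2P − Q) − ¼ ln(1 − 2Q).
1 − 2P − Q = 0.5042, giving −½ ln(0.5042) = 0.342391.
1 − 2Q = 0.7564, giving −¼ ln(0.7564) = 0.069796.
d = 0.342391 + 0.069796 = 0.412187.
Under a molecular clock d = 2μt, so t = d/(2μ) = 0.412187 / (2 × 0.0115) = 17.92 Myr.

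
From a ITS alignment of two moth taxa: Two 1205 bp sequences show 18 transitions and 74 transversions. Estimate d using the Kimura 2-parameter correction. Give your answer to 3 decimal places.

0.081

P = 18/1205 ≈ 0.014938 and Q = 74/1205 ≈ 0.061411.
Under the Kimura two-parameter model, d = −½ ln(1 − 2P − Q) − ¼ ln(1 − 2Q).
1 − 2P − Q = 0.908713, giving −½ ln(0.908713) = 0.047863.
1 − 2Q = 0.877178, giving −¼ ln(0.877178) = 0.032761.
d = 0.047863 + 0.032761 = 0.080624.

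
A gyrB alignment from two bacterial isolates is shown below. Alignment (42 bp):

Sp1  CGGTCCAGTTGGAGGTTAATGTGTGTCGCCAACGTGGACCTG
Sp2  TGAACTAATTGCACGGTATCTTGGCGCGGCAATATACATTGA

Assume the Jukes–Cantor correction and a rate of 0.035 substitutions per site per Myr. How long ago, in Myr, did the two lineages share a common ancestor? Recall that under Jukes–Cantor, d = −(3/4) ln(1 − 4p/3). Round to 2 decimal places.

The sequences differ at 23 of 42 sites, so p = 23/42 ≈ 0.547619.
d = −(3/4) ln(1 − 4p/3) = −0.75 ln(1 − 0.730159) = −0.75 ln(0.269841)
  = −0.75 × (-1.309922) = 0.982442 substitutions/site.
Under a molecular clock d = 2μt, so t = d/(2μ) = 0.982442 / (2 × 0.035) = 14.03 Myr.

14.03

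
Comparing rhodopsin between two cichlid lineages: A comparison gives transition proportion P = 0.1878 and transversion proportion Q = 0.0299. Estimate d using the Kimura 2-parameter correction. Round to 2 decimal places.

Under the Kimura two-parameter model, d = −½ ln(1 − 2P − Q) − ¼ ln(1 − 2Q).
1 − 2P − Q = 0.5945, giving −½ ln(0.5945) = 0.260017.
1 − 2Q = 0.9402, giving −¼ ln(0.9402) = 0.015416.
d = 0.260017 + 0.015416 = 0.275433.

0.28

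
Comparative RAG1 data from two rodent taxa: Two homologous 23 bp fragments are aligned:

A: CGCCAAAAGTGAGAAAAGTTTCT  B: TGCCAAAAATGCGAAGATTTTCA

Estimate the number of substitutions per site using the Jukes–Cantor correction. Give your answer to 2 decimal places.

0.32

The sequences differ at 6 of 23 sites (1, 9, 12, 16, 18, 23), so p = 6/23 ≈ 0.26087.
d = −(3/4) ln(1 − 4p/3) = −0.75 ln(1 − 0.347827) = −0.75 ln(0.652173)
  = −0.75 × (-0.427445) = 0.320584 substitutions/site.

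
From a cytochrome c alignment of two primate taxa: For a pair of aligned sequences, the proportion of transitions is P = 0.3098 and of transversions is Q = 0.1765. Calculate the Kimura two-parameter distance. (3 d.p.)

0.904

Under the Kimura two-parameter model, d = −½ ln(1 − 2P − Q) − ¼ ln(1 − 2Q).
1 − 2P − Q = 0.2039, giving −½ ln(0.2039) = 0.795063.
1 − 2Q = 0.647, giving −¼ ln(0.647) = 0.108852.
d = 0.795063 + 0.108852 = 0.903915.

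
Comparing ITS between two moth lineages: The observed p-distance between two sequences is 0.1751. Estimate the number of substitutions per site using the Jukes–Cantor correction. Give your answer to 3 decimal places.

d = −(3/4) ln(1 − 4p/3) = −0.75 ln(1 − 0.233467) = −0.75 ln(0.766533)
  = −0.75 × (-0.265878) = 0.199409 substitutions/site.

0.199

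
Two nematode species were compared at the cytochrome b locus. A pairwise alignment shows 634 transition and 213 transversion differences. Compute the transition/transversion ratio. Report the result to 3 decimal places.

2.977

R = 634/213 = 2.976525… ≈ 2.977 (to 3 d.p.).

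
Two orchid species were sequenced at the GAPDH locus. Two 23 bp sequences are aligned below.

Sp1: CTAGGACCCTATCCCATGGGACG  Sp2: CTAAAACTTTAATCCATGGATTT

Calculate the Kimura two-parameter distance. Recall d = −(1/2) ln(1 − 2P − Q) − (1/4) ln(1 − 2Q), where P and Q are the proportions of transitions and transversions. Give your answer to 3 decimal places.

0.747

Of 23 sites, 7 differences are transitions and 3 are transversions, so P = 7/23 ≈ 0.304348 and Q = 3/23 ≈ 0.130435.
Under the Kimura two-parameter model, d = −½ ln(1 − 2P − Q) − ¼ ln(1 − 2Q).
1 − 2P − Q = 0.260869, giving −½ ln(0.260869) = 0.671868.
1 − 2Q = 0.73913, giving −¼ ln(0.73913) = 0.075570.
d = 0.671868 + 0.075570 = 0.747438.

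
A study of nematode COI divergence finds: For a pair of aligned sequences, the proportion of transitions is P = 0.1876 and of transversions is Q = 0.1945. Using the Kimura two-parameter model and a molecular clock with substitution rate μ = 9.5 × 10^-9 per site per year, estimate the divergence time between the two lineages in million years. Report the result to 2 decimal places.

28.67

Under the Kimura two-parameter model, d = −½ ln(1 − 2P − Q) − ¼ ln(1 − 2Q).
1 − 2P − Q = 0.4303, giving −½ ln(0.4303) = 0.421636.
1 − 2Q = 0.611, giving −¼ ln(0.611) = 0.123165.
d = 0.421636 + 0.123165 = 0.544801.
Under a molecular clock d = 2μt, so t = d/(2μ) = 0.544801 / (2 × 9.5 × 10^-9) = 28.67 million years.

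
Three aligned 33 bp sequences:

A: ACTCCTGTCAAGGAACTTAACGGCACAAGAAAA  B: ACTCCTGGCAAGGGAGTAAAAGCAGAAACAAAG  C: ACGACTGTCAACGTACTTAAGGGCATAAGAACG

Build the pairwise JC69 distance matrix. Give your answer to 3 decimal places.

d(A,B) = 0.441, d(A,C) = 0.293, d(B,C) = 0.625

A–B: 11/33 sites differ → p ≈ 0.333333, d = −0.75 ln(1 − 0.444444) = 0.440839 ≈ 0.441.
A–C: 8/33 sites differ → p ≈ 0.242424, d = −0.75 ln(1 − 0.323232) = 0.292820 ≈ 0.293.
B–C: 14/33 sites differ → p ≈ 0.424242, d = −0.75 ln(1 − 0.565656) = 0.625439 ≈ 0.625.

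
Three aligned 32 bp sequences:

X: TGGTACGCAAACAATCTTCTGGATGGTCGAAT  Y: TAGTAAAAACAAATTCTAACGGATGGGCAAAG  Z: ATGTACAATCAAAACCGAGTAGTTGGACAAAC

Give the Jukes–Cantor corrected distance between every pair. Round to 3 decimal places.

X–Y: 13/32 sites differ → p = 0.40625, d = −0.75 ln(1 − 0.541667) = 0.585119 ≈ 0.585.
X–Z: 16/32 sites differ → p = 0.5, d = −0.75 ln(1 − 0.666667) = 0.823960 ≈ 0.824.
Y–Z: 13/32 sites differ → p = 0.40625, d = −0.75 ln(1 − 0.541667) = 0.585119 ≈ 0.585.

d(X,Y) = 0.585, d(X,Z) = 0.824, d(Y,Z) = 0.585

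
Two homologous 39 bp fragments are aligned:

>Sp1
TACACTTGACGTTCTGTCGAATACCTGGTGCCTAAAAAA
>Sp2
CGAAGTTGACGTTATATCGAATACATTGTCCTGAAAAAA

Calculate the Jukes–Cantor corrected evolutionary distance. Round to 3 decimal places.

The sequences differ at 11 of 39 sites, so p = 11/39 ≈ 0.282051.
d = −(3/4) ln(1 − 4p/3) = −0.75 ln(1 − 0.376068) = −0.75 ln(0.623932)
  = −0.75 × (-0.471714) = 0.353786 substitutions/site.

0.354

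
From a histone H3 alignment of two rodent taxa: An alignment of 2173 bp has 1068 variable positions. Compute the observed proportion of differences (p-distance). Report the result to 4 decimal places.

p = 1068/2173 = 0.491486… ≈ 0.4915 (to 4 d.p.).

0.4915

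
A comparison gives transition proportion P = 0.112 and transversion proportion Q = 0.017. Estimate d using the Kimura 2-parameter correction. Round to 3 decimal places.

0.147

Under the Kimura two-parameter model, d = −½ ln(1 − 2P − Q) − ¼ ln(1 − 2Q).
1 − 2P − Q = 0.759, giving −½ ln(0.759) = 0.137877.
1 − 2Q = 0.966, giving −¼ ln(0.966) = 0.008648.
d = 0.137877 + 0.008648 = 0.146525.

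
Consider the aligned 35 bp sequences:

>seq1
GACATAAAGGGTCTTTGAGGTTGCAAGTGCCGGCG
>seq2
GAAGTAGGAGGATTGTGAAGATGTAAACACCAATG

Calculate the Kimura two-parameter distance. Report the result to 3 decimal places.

Of 35 sites, 13 differences are transitions and 4 are transversions, so P = 13/35 ≈ 0.371429 and Q = 4/35 ≈ 0.114286.
Under the Kimura two-parameter model, d = −½ ln(1 − 2P − Q) − ¼ ln(1 − 2Q).
1 − 2P − Q = 0.142856, giving −½ ln(0.142856) = 0.972959.
1 − 2Q = 0.771428, giving −¼ ln(0.771428) = 0.064878.
d = 0.972959 + 0.064878 = 1.037837.

1.038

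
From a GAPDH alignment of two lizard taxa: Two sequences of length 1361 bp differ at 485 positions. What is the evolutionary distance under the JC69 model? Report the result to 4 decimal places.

p = 485/1361 ≈ 0.356356.
d = −(3/4) ln(1 − 4p/3) = −0.75 ln(1 − 0.475141) = −0.75 ln(0.524859)
  = −0.75 × (-0.644626) = 0.483470 substitutions/site.

0.4835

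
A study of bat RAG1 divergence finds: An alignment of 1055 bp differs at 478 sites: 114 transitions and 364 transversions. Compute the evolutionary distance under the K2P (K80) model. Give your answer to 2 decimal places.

P = 114/1055 ≈ 0.108057 and Q = 364/1055 ≈ 0.345024.
Under the Kimura two-parameter model, d = −½ ln(1 − 2P − Q) − ¼ ln(1 − 2Q).
1 − 2P − Q = 0.438862, giving −½ ln(0.438862) = 0.411785.
1 − 2Q = 0.309952, giving −¼ ln(0.309952) = 0.292834.
d = 0.411785 + 0.292834 = 0.704619.

0.70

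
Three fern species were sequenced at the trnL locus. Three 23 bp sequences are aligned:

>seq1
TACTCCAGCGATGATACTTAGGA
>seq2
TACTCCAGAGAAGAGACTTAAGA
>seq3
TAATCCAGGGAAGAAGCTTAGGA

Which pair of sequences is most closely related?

seq1 and seq2

seq1–seq2: 4/23 differ, p = 0.174, d = 0.198.
seq1–seq3: 5/23 differ, p = 0.217, d = 0.257.
seq2–seq3: 5/23 differ, p = 0.217, d = 0.257.
The smallest distance is between seq1 and seq2.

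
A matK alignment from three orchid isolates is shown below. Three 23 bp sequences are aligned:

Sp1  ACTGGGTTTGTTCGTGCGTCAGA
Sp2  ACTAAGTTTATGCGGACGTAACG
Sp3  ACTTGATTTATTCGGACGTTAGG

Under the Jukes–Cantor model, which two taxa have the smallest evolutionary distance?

Sp2 and Sp3

Sp1–Sp2: 9/23 differ, p = 0.391, d = 0.553.
Sp1–Sp3: 7/23 differ, p = 0.304, d = 0.390.
Sp2–Sp3: 6/23 differ, p = 0.261, d = 0.321.
The smallest distance is between Sp2 and Sp3.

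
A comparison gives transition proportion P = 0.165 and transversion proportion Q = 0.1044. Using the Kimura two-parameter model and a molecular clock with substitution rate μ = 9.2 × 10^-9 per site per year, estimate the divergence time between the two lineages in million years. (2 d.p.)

18.67

Under the Kimura two-parameter model, d = −½ ln(1 − 2P − Q) − ¼ ln(1 − 2Q).
1 − 2P − Q = 0.5656, giving −½ ln(0.5656) = 0.284934.
1 − 2Q = 0.7912, giving −¼ ln(0.7912) = 0.058551.
d = 0.284934 + 0.058551 = 0.343485.
Under a molecular clock d = 2μt, so t = d/(2μ) = 0.343485 / (2 × 9.2 × 10^-9) = 18.67 million years.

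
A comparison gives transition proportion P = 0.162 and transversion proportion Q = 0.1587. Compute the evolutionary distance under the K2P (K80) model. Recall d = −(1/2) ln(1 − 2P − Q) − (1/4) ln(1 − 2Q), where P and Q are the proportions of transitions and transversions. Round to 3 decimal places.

0.425

Under the Kimura two-parameter model, d = −½ ln(1 − 2P − Q) − ¼ ln(1 − 2Q).
1 − 2P − Q = 0.5173, giving −½ ln(0.5173) = 0.329566.
1 − 2Q = 0.6826, giving −¼ ln(0.6826) = 0.095462.
d = 0.329566 + 0.095462 = 0.425028.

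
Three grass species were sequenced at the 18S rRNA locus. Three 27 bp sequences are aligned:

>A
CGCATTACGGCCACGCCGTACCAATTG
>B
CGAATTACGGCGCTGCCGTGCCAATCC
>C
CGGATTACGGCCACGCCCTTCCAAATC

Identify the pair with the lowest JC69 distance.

A–B: 7/27 differ, p = 0.259, d = 0.318.
A–C: 5/27 differ, p = 0.185, d = 0.213.
B–C: 8/27 differ, p = 0.296, d = 0.377.
The smallest distance is between A and C.

A and C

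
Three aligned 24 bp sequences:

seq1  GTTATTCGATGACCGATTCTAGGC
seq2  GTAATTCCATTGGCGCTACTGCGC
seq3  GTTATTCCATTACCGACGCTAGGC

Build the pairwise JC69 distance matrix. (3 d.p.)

d(seq1,seq2) = 0.520, d(seq1,seq3) = 0.188, d(seq2,seq3) = 0.441

seq1–seq2: 9/24 sites differ → p = 0.375, d = −0.75 ln(1 − 0.5) = 0.519860 ≈ 0.520.
seq1–seq3: 4/24 sites differ → p ≈ 0.166667, d = −0.75 ln(1 − 0.222223) = 0.188487 ≈ 0.188.
seq2–seq3: 8/24 sites differ → p ≈ 0.333333, d = −0.75 ln(1 − 0.444444) = 0.440839 ≈ 0.441.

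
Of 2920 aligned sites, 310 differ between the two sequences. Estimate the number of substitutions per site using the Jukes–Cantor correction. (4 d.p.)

0.1145

p = 310/2920 ≈ 0.106164.
d = −(3/4) ln(1 − 4p/3) = −0.75 ln(1 − 0.141552) = −0.75 ln(0.858448)
  = −0.75 × (-0.152629) = 0.114472 substitutions/site.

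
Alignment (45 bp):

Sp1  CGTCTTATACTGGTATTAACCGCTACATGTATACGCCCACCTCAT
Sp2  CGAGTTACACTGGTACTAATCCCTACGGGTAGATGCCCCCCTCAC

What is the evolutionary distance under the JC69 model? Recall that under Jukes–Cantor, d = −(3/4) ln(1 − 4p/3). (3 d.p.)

0.330

The sequences differ at 12 of 45 sites, so p = 12/45 ≈ 0.266667.
d = −(3/4) ln(1 − 4p/3) = −0.75 ln(1 − 0.355556) = −0.75 ln(0.644444)
  = −0.75 × (-0.439367) = 0.329525 substitutions/site.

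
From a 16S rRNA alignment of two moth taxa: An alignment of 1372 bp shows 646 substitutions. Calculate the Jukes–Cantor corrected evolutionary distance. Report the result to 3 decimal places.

0.741

p = 646/1372 ≈ 0.470845.
d = −(3/4) ln(1 − 4p/3) = −0.75 ln(1 − 0.627793) = −0.75 ln(0.372207)
  = −0.75 × (-0.988305) = 0.741229 substitutions/site.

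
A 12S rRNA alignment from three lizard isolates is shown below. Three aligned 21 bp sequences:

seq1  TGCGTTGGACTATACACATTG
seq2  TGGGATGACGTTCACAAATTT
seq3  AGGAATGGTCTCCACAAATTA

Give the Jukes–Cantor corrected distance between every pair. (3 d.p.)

seq1–seq2: 9/21 sites differ → p ≈ 0.428571, d = −0.75 ln(1 − 0.571428) = 0.635472 ≈ 0.635.
seq1–seq3: 9/21 sites differ → p ≈ 0.428571, d = −0.75 ln(1 − 0.571428) = 0.635472 ≈ 0.635.
seq2–seq3: 7/21 sites differ → p ≈ 0.333333, d = −0.75 ln(1 − 0.444444) = 0.440839 ≈ 0.441.

d(seq1,seq2) = 0.635, d(seq1,seq3) = 0.635, d(seq2,seq3) = 0.441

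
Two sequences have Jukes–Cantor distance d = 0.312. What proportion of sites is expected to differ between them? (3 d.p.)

0.255

p = (3/4)(1 − e^(−4d/3)) = 0.75 × (1 − e^(-0.416)) = 0.75 × (1 − 0.659680) = 0.255240.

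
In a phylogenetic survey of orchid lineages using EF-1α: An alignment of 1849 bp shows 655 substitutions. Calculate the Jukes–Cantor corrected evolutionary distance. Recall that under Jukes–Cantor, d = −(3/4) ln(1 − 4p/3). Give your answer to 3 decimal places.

p = 655/1849 ≈ 0.354246.
d = −(3/4) ln(1 − 4p/3) = −0.75 ln(1 − 0.472328) = −0.75 ln(0.527672)
  = −0.75 × (-0.639280) = 0.479460 substitutions/site.

0.479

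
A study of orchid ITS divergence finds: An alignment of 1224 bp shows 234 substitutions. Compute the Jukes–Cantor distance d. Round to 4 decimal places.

0.2207

p = 234/1224 ≈ 0.191176.
d = −(3/4) ln(1 − 4p/3) = −0.75 ln(1 − 0.254901) = −0.75 ln(0.745099)
  = −0.75 × (-0.294238) = 0.220679 substitutions/site.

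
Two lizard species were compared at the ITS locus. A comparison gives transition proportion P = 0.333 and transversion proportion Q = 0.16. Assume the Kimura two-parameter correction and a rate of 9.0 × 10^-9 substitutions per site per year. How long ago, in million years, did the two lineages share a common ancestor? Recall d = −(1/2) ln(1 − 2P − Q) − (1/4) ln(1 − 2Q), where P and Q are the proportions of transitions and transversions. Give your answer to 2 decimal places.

Under the Kimura two-parameter model, d = −½ ln(1 − 2P − Q) − ¼ ln(1 − 2Q).
1 − 2P − Q = 0.174, giving −½ ln(0.174) = 0.874350.
1 − 2Q = 0.68, giving −¼ ln(0.68) = 0.096416.
d = 0.874350 + 0.096416 = 0.970766.
Under a molecular clock d = 2μt, so t = d/(2μ) = 0.970766 / (2 × 9.0 × 10^-9) = 53.93 million years.

53.93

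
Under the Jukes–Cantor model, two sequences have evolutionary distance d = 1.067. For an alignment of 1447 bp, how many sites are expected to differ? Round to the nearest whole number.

824

Invert JC69: p = (3/4)(1 − e^(−4d/3)) = 0.75 × (1 − e^(-1.422667)) = 0.75 × (1 − 0.241070) = 0.569198.
Expected differing sites = pL ≈ 0.569198 × 1447 = 823.629506 ≈ 824.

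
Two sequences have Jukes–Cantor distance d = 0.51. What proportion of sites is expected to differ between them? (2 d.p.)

p = (3/4)(1 − e^(−4d/3)) = 0.75 × (1 − e^(-0.68)) = 0.75 × (1 − 0.506617) = 0.370037.

0.37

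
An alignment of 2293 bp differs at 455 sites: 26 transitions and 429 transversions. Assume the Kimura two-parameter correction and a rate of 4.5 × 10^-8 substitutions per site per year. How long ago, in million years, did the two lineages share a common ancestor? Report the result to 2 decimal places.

2.61

P = 26/2293 ≈ 0.011339 and Q = 429/2293 ≈ 0.187091.
Under the Kimura two-parameter model, d = −½ ln(1 − 2P − Q) − ¼ ln(1 − 2Q).
1 − 2P − Q = 0.790231, giving −½ ln(0.790231) = 0.117715.
1 − 2Q = 0.625818, giving −¼ ln(0.625818) = 0.117174.
d = 0.117715 + 0.117174 = 0.234889.
Under a molecular clock d = 2μt, so t = d/(2μ) = 0.234889 / (2 × 4.5 × 10^-8) = 2.61 million years.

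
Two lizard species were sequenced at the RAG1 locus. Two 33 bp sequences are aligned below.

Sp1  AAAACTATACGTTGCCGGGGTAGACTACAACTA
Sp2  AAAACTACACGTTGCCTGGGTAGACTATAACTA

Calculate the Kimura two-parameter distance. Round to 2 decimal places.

Of 33 sites, 2 differences are transitions and 1 are transversions, so P = 2/33 ≈ 0.060606 and Q = 1/33 ≈ 0.030303.
Under the Kimura two-parameter model, d = −½ ln(1 − 2P − Q) − ¼ ln(1 − 2Q).
1 − 2P − Q = 0.848485, giving −½ ln(0.848485) = 0.082151.
1 − 2Q = 0.939394, giving −¼ ln(0.939394) = 0.015630.
d = 0.082151 + 0.015630 = 0.097781.

0.10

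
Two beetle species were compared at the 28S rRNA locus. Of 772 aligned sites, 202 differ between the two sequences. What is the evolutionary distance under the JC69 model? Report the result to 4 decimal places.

0.3218

p = 202/772 ≈ 0.261658.
d = −(3/4) ln(1 − 4p/3) = −0.75 ln(1 − 0.348877) = −0.75 ln(0.651123)
  = −0.75 × (-0.429057) = 0.321793 substitutions/site.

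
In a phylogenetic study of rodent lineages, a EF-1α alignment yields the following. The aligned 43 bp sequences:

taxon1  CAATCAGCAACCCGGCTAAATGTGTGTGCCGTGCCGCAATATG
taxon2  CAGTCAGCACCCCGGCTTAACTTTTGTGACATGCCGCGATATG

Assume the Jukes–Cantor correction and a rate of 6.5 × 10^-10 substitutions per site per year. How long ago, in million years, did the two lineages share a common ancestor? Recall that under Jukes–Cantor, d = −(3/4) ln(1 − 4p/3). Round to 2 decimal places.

188.78

The sequences differ at 9 of 43 sites (3, 10, 18, 21, 22, 24, 29, 31, 38), so p = 9/43 ≈ 0.209302.
d = −(3/4) ln(1 − 4p/3) = −0.75 ln(1 − 0.279069) = −0.75 ln(0.720931)
  = −0.75 × (-0.327212) = 0.245409 substitutions/site.
Under a molecular clock d = 2μt, so t = d/(2μ) = 0.245409 / (2 × 6.5 × 10^-10) = 188.78 million years.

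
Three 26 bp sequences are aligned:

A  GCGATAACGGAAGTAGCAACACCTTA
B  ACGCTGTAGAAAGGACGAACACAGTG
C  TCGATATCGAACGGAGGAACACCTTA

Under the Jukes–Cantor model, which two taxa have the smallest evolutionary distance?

A and C

A–B: 12/26 differ, p = 0.462, d = 0.717.
A–C: 6/26 differ, p = 0.231, d = 0.276.
B–C: 9/26 differ, p = 0.346, d = 0.464.
The smallest distance is between A and C.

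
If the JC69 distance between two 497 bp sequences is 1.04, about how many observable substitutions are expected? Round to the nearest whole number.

280

Invert JC69: p = (3/4)(1 − e^(−4d/3)) = 0.75 × (1 − e^(-1.386667)) = 0.75 × (1 − 0.249907) = 0.562570.
Expected differing sites = pL ≈ 0.562570 × 497 = 279.59729 ≈ 280.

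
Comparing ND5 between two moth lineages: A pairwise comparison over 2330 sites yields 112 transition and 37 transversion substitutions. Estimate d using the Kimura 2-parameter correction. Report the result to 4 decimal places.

P = 112/2330 ≈ 0.048069 and Q = 37/2330 ≈ 0.01588.
Under the Kimura two-parameter model, d = −½ ln(1 − 2P − Q) − ¼ ln(1 − 2Q).
1 − 2P − Q = 0.887982, giving −½ ln(0.887982) = 0.059402.
1 − 2Q = 0.96824, giving −¼ ln(0.96824) = 0.008069.
d = 0.059402 + 0.008069 = 0.067471.

0.0675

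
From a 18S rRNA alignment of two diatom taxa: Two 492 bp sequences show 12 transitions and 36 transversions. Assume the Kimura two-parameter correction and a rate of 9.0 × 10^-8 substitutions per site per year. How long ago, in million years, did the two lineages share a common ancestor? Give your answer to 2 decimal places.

P = 12/492 ≈ 0.02439 and Q = 36/492 ≈ 0.073171.
Under the Kimura two-parameter model, d = −½ ln(1 − 2P − Q) − ¼ ln(1 − 2Q).
1 − 2P − Q = 0.878049, giving −½ ln(0.878049) = 0.065026.
1 − 2Q = 0.853658, giving −¼ ln(0.853658) = 0.039556.
d = 0.065026 + 0.039556 = 0.104582.
Under a molecular clock d = 2μt, so t = d/(2μ) = 0.104582 / (2 × 9.0 × 10^-8) = 0.58 million years.

0.58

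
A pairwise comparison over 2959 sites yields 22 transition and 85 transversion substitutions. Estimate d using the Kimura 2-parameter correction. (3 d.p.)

P = 22/2959 ≈ 0.007435 and Q = 85/2959 ≈ 0.028726.
Under the Kimura two-parameter model, d = −½ ln(1 − 2P − Q) − ¼ ln(1 − 2Q).
1 − 2P − Q = 0.956404, giving −½ ln(0.956404) = 0.022287.
1 − 2Q = 0.942548, giving −¼ ln(0.942548) = 0.014792.
d = 0.022287 + 0.014792 = 0.037079.

0.037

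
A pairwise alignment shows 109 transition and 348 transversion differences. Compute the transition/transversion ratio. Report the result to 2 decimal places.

0.31

R = 109/348 = 0.313218… ≈ 0.31 (to 2 d.p.).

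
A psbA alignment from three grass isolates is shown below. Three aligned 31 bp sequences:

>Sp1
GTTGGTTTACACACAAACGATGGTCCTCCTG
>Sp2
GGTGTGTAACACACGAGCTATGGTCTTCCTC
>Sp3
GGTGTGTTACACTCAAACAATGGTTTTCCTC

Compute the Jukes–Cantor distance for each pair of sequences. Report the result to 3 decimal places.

d(Sp1,Sp2) = 0.367, d(Sp1,Sp3) = 0.316, d(Sp2,Sp3) = 0.224

Sp1–Sp2: 9/31 sites differ → p ≈ 0.290323, d = −0.75 ln(1 − 0.387097) = 0.367161 ≈ 0.367.
Sp1–Sp3: 8/31 sites differ → p ≈ 0.258065, d = −0.75 ln(1 − 0.344087) = 0.316295 ≈ 0.316.
Sp2–Sp3: 6/31 sites differ → p ≈ 0.193548, d = −0.75 ln(1 − 0.258064) = 0.223869 ≈ 0.224.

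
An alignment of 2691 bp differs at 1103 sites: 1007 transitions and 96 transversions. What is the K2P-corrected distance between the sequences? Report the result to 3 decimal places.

P = 1007/2691 ≈ 0.37421 and Q = 96/2691 ≈ 0.035674.
Under the Kimura two-parameter model, d = −½ ln(1 − 2P − Q) − ¼ ln(1 − 2Q).
1 − 2P − Q = 0.215906, giving −½ ln(0.215906) = 0.766456.
1 − 2Q = 0.928652, giving −¼ ln(0.928652) = 0.018505.
d = 0.766456 + 0.018505 = 0.784961.

0.785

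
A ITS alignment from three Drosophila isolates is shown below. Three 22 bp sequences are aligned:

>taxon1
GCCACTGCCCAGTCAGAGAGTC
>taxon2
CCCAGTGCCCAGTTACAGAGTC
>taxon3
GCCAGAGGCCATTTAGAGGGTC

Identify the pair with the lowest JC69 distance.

taxon1–taxon2: 4/22 differ, p = 0.182, d = 0.208.
taxon1–taxon3: 6/22 differ, p = 0.273, d = 0.339.
taxon2–taxon3: 6/22 differ, p = 0.273, d = 0.339.
The smallest distance is between taxon1 and taxon2.

taxon1 and taxon2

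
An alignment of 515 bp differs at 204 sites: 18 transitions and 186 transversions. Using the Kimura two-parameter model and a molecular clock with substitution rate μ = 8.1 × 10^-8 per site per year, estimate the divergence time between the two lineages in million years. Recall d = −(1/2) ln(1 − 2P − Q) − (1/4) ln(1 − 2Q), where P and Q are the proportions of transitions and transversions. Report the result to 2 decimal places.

P = 18/515 ≈ 0.034951 and Q = 186/515 ≈ 0.361165.
Under the Kimura two-parameter model, d = −½ ln(1 − 2P − Q) − ¼ ln(1 − 2Q).
1 − 2P − Q = 0.568933, giving −½ ln(0.568933) = 0.281996.
1 − 2Q = 0.27767, giving −¼ ln(0.27767) = 0.320330.
d = 0.281996 + 0.320330 = 0.602326.
Under a molecular clock d = 2μt, so t = d/(2μ) = 0.602326 / (2 × 8.1 × 10^-8) = 3.72 million years.

3.72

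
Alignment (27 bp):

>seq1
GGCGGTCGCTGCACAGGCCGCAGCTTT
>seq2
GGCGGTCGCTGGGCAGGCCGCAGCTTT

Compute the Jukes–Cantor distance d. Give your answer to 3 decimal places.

0.078

The sequences differ at 2 of 27 sites (12, 13), so p = 2/27 ≈ 0.074074.
d = −(3/4) ln(1 − 4p/3) = −0.75 ln(1 − 0.098765) = −0.75 ln(0.901235)
  = −0.75 × (-0.103989) = 0.077992 substitutions/site.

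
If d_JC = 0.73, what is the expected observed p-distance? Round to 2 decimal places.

p = (3/4)(1 − e^(−4d/3)) = 0.75 × (1 − e^(-0.973333)) = 0.75 × (1 − 0.377822) = 0.466634.

0.47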